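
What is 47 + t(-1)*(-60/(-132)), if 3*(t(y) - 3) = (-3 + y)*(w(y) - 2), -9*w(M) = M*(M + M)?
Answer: 14764/297 ≈ 49.710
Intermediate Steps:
w(M) = -2*M²/9 (w(M) = -M*(M + M)/9 = -M*2*M/9 = -2*M²/9)
t(y) = 3 + (-3 + y)*(-2 - 2*y²/9)/3 (t(y) = 3 + ((-3 + y)*(-2*y²/9 - 2))/3 = 3 + ((-3 + y)*(-2 - 2*y²/9))/3 = 3 + (-3 + y)*(-2 - 2*y²/9)/3)
47 + t(-1)*(-60/(-132)) = 47 + (5 - ⅔*(-1) - 2/27*(-1)³ + (2/9)*(-1)²)*(-60/(-132)) = 47 + (5 + ⅔ - 2/27*(-1) + (2/9)*1)*(-60*(-1/132)) = 47 + (5 + ⅔ + 2/27 + 2/9)*(5/11) = 47 + (161/27)*(5/11) = 47 + 805/297 = 14764/297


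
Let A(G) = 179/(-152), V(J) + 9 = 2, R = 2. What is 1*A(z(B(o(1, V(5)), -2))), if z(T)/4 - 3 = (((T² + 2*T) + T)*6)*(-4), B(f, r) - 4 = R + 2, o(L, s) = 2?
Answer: -179/152 ≈ -1.1776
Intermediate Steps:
V(J) = -7 (V(J) = -9 + 2 = -7)
B(f, r) = 8 (B(f, r) = 4 + (2 + 2) = 4 + 4 = 8)
z(T) = 12 - 288*T - 96*T² (z(T) = 12 + 4*((((T² + 2*T) + T)*6)*(-4)) = 12 + 4*(((T² + 3*T)*6)*(-4)) = 12 + 4*((6*T² + 18*T)*(-4)) = 12 + 4*(-72*T - 24*T²) = 12 + (-288*T - 96*T²) = 12 - 288*T - 96*T²)
A(G) = -179/152 (A(G) = 179*(-1/152) = -179/152)
1*A(z(B(o(1, V(5)), -2))) = 1*(-179/152) = -179/152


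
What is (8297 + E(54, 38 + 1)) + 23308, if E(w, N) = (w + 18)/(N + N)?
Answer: 410877/13 ≈ 31606.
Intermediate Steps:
E(w, N) = (18 + w)/(2*N) (E(w, N) = (18 + w)/((2*N)) = (18 + w)*(1/(2*N)) = (18 + w)/(2*N))
(8297 + E(54, 38 + 1)) + 23308 = (8297 + (18 + 54)/(2*(38 + 1))) + 23308 = (8297 + (1/2)*72/39) + 23308 = (8297 + (1/2)*(1/39)*72) + 23308 = (8297 + 12/13) + 23308 = 107873/13 + 23308 = 410877/13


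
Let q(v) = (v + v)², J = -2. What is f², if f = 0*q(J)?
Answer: 0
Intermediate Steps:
q(v) = 4*v² (q(v) = (2*v)² = 4*v²)
f = 0 (f = 0*(4*(-2)²) = 0*(4*4) = 0*16 = 0)
f² = 0² = 0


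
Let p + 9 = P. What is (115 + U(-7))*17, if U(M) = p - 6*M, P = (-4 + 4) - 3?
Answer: 2465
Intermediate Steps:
P = -3 (P = 0 - 3 = -3)
p = -12 (p = -9 - 3 = -12)
U(M) = -12 - 6*M
(115 + U(-7))*17 = (115 + (-12 - 6*(-7)))*17 = (115 + (-12 + 42))*17 = (115 + 30)*17 = 145*17 = 2465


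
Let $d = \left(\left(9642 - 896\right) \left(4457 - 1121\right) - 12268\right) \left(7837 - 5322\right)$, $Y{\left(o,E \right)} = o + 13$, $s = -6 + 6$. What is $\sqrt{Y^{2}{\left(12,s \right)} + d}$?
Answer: $\sqrt{73348436445} \approx 2.7083 \cdot 10^{5}$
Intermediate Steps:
$s = 0$
$Y{\left(o,E \right)} = 13 + o$
$d = 73348435820$ ($d = \left(8746 \cdot 3336 - 12268\right) 2515 = \left(29176656 - 12268\right) 2515 = 29164388 \cdot 2515 = 73348435820$)
$\sqrt{Y^{2}{\left(12,s \right)} + d} = \sqrt{\left(13 + 12\right)^{2} + 73348435820} = \sqrt{25^{2} + 73348435820} = \sqrt{625 + 73348435820} = \sqrt{73348436445}$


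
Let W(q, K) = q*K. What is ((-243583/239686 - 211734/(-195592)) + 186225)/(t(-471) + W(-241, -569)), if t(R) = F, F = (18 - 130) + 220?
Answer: 2182588695261647/1608440425184636 ≈ 1.3570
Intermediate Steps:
W(q, K) = K*q
F = 108 (F = -112 + 220 = 108)
t(R) = 108
((-243583/239686 - 211734/(-195592)) + 186225)/(t(-471) + W(-241, -569)) = ((-243583/239686 - 211734/(-195592)) + 186225)/(108 - 569*(-241)) = ((-243583*1/239686 - 211734*(-1/195592)) + 186225)/(108 + 137129) = ((-243583/239686 + 105867/97796) + 186225)/137237 = (776697347/11720166028 + 186225)*(1/137237) = (2182588695261647/11720166028)*(1/137237) = 2182588695261647/1608440425184636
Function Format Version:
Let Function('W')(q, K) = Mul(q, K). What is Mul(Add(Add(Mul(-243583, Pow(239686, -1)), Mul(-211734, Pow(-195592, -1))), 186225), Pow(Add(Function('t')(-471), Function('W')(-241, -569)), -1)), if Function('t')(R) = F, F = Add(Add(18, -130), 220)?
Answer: Rational(2182588695261647, 1608440425184636) ≈ 1.3570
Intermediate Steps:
Function('W')(q, K) = Mul(K, q)
F = 108 (F = Add(-112, 220) = 108)
Function('t')(R) = 108
Mul(Add(Add(Mul(-243583, Pow(239686, -1)), Mul(-211734, Pow(-195592, -1))), 186225), Pow(Add(Function('t')(-471), Function('W')(-241, -569)), -1)) = Mul(Add(Add(Mul(-243583, Pow(239686, -1)), Mul(-211734, Pow(-195592, -1))), 186225), Pow(Add(108, Mul(-569, -241)), -1)) = Mul(Add(Add(Mul(-243583, Rational(1, 239686)), Mul(-211734, Rational(-1, 195592))), 186225), Pow(Add(108, 137129), -1)) = Mul(Add(Add(Rational(-243583, 239686), Rational(105867, 97796)), 186225), Pow(137237, -1)) = Mul(Add(Rational(776697347, 11720166028), 186225), Rational(1, 137237)) = Mul(Rational(2182588695261647, 11720166028), Rational(1, 137237)) = Rational(2182588695261647, 1608440425184636)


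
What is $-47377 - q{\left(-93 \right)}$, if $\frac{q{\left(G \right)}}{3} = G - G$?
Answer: $-47377$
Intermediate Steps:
$q{\left(G \right)} = 0$ ($q{\left(G \right)} = 3 \left(G - G\right) = 3 \cdot 0 = 0$)
$-47377 - q{\left(-93 \right)} = -47377 - 0 = -47377 + 0 = -47377$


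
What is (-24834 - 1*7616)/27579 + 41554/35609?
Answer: -9494284/982060611 ≈ -0.0096677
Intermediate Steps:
(-24834 - 1*7616)/27579 + 41554/35609 = (-24834 - 7616)*(1/27579) + 41554*(1/35609) = -32450*1/27579 + 41554/35609 = -32450/27579 + 41554/35609 = -9494284/982060611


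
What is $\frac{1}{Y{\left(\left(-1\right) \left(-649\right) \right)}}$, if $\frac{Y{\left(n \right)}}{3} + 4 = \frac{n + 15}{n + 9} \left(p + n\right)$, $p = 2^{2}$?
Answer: $\frac{329}{646440} \approx 0.00050894$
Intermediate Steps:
$p = 4$
$Y{\left(n \right)} = -12 + \frac{3 \left(4 + n\right) \left(15 + n\right)}{9 + n}$ ($Y{\left(n \right)} = -12 + 3 \frac{n + 15}{n + 9} \left(4 + n\right) = -12 + 3 \frac{15 + n}{9 + n} \left(4 + n\right) = -12 + 3 \frac{\left(4 + n\right) \left(15 + n\right)}{9 + n} = -12 + \frac{3 \left(4 + n\right) \left(15 + n\right)}{9 + n}$)
$\frac{1}{Y{\left(\left(-1\right) \left(-649\right) \right)}} = \frac{1}{3 \frac{1}{9 - -649} \left(24 + \left(\left(-1\right) \left(-649\right)\right)^{2} + 15 \left(\left(-1\right) \left(-649\right)\right)\right)} = \frac{1}{3 \frac{1}{9 + 649} \left(24 + 649^{2} + 15 \cdot 649\right)} = \frac{1}{3 \cdot \frac{1}{658} \left(24 + 421201 + 9735\right)} = \frac{1}{3 \cdot \frac{1}{658} \cdot 430960} = \frac{1}{\frac{646440}{329}} = \frac{329}{646440}$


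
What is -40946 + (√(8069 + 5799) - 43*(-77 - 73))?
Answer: -34496 + 2*√3467 ≈ -34378.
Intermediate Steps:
-40946 + (√(8069 + 5799) - 43*(-77 - 73)) = -40946 + (√13868 - 43*(-150)) = -40946 + (2*√3467 + 6450) = -40946 + (6450 + 2*√3467) = -34496 + 2*√3467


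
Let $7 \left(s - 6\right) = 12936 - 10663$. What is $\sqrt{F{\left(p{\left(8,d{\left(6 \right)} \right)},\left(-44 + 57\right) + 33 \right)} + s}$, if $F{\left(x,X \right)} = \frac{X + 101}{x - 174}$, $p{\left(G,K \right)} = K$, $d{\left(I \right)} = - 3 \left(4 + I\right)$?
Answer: $\frac{3 \sqrt{2076907}}{238} \approx 18.166$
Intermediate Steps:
$d{\left(I \right)} = -12 - 3 I$
$F{\left(x,X \right)} = \frac{101 + X}{-174 + x}$
$s = \frac{2315}{7}$ ($s = 6 + \frac{12936 - 10663}{7} = 6 + \frac{1}{7} \cdot 2273 = 6 + \frac{2273}{7} = \frac{2315}{7} \approx 330.71$)
$\sqrt{F{\left(p{\left(8,d{\left(6 \right)} \right)},\left(-44 + 57\right) + 33 \right)} + s} = \sqrt{\frac{101 + \left(\left(-44 + 57\right) + 33\right)}{-174 - 30} + \frac{2315}{7}} = \sqrt{\frac{101 + \left(13 + 33\right)}{-174 - 30} + \frac{2315}{7}} = \sqrt{\frac{101 + 46}{-174 - 30} + \frac{2315}{7}} = \sqrt{\frac{1}{-204} \cdot 147 + \frac{2315}{7}} = \sqrt{\left(- \frac{1}{204}\right) 147 + \frac{2315}{7}} = \sqrt{- \frac{49}{68} + \frac{2315}{7}} = \sqrt{\frac{157077}{476}} = \frac{3 \sqrt{2076907}}{238}$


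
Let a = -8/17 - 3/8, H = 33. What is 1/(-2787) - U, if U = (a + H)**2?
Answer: -53296179019/51548352 ≈ -1033.9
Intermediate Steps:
a = -115/136 (a = -8*1/17 - 3*1/8 = -8/17 - 3/8 = -115/136 ≈ -0.84559)
U = 19123129/18496 (U = (-115/136 + 33)**2 = (4373/136)**2 = 19123129/18496 ≈ 1033.9)
1/(-2787) - U = 1/(-2787) - 1*19123129/18496 = -1/2787 - 19123129/18496 = -53296179019/51548352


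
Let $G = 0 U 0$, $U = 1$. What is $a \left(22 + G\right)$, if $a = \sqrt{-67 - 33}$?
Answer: $220 i \approx 220.0 i$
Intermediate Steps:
$G = 0$ ($G = 0 \cdot 1 \cdot 0 = 0 \cdot 0 = 0$)
$a = 10 i$ ($a = \sqrt{-100} = 10 i \approx 10.0 i$)
$a \left(22 + G\right) = 10 i \left(22 + 0\right) = 10 i 22 = 220 i$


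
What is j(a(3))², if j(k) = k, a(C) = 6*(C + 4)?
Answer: 1764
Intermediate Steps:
a(C) = 24 + 6*C (a(C) = 6*(4 + C) = 24 + 6*C)
j(a(3))² = (24 + 6*3)² = (24 + 18)² = 42² = 1764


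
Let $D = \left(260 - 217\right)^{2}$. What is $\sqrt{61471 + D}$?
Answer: $2 \sqrt{15830} \approx 251.63$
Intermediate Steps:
$D = 1849$ ($D = 43^{2} = 1849$)
$\sqrt{61471 + D} = \sqrt{61471 + 1849} = \sqrt{63320} = 2 \sqrt{15830}$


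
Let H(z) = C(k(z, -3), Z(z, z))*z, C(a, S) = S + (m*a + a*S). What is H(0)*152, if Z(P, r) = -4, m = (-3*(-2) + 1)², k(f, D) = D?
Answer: 0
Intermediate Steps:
m = 49 (m = (6 + 1)² = 7² = 49)
C(a, S) = S + 49*a + S*a (C(a, S) = S + (49*a + a*S) = S + (49*a + S*a) = S + 49*a + S*a)
H(z) = -139*z (H(z) = (-4 + 49*(-3) - 4*(-3))*z = (-4 - 147 + 12)*z = -139*z)
H(0)*152 = -139*0*152 = 0*152 = 0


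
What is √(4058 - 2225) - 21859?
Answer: -21859 + √1833 ≈ -21816.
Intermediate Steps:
√(4058 - 2225) - 21859 = √1833 - 21859 = -21859 + √1833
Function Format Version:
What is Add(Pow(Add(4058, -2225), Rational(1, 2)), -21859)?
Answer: Add(-21859, Pow(1833, Rational(1, 2))) ≈ -21816.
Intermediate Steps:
Add(Pow(Add(4058, -2225), Rational(1, 2)), -21859) = Add(Pow(1833, Rational(1, 2)), -21859) = Add(-21859, Pow(1833, Rational(1, 2)))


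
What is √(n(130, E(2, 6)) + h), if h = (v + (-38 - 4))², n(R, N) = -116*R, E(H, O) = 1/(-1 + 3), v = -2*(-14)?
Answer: 122*I ≈ 122.0*I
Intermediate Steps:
v = 28
E(H, O) = ½ (E(H, O) = 1/2 = ½)
h = 196 (h = (28 + (-38 - 4))² = (28 - 42)² = (-14)² = 196)
√(n(130, E(2, 6)) + h) = √(-116*130 + 196) = √(-15080 + 196) = √(-14884) = 122*I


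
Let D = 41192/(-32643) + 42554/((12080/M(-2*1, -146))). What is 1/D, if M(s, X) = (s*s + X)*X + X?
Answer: 98581860/7148828427683 ≈ 1.3790e-5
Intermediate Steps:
M(s, X) = X + X*(X + s**2) (M(s, X) = (s**2 + X)*X + X = (X + s**2)*X + X = X*(X + s**2) + X = X + X*(X + s**2))
D = 7148828427683/98581860 (D = 41192/(-32643) + 42554/((12080/((-146*(1 - 146 + (-2*1)**2))))) = 41192*(-1/32643) + 42554/((12080/((-146*(1 - 146 + (-2)**2))))) = -41192/32643 + 42554/((12080/((-146*(1 - 146 + 4))))) = -41192/32643 + 42554/((12080/((-146*(-141))))) = -41192/32643 + 42554/((12080/20586)) = -41192/32643 + 42554/((12080*(1/20586))) = -41192/32643 + 42554/(6040/10293) = -41192/32643 + 42554*(10293/6040) = -41192/32643 + 219004161/3020 = 7148828427683/98581860 ≈ 72517.)
1/D = 1/(7148828427683/98581860) = 98581860/7148828427683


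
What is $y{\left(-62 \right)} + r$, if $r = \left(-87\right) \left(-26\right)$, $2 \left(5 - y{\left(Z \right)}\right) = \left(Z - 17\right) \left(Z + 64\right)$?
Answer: $2346$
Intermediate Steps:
$y{\left(Z \right)} = 5 - \frac{\left(-17 + Z\right) \left(64 + Z\right)}{2}$ ($y{\left(Z \right)} = 5 - \frac{\left(Z - 17\right) \left(Z + 64\right)}{2} = 5 - \frac{\left(-17 + Z\right) \left(64 + Z\right)}{2}$)
$r = 2262$
$y{\left(-62 \right)} + r = \left(549 - -1457 - \frac{\left(-62\right)^{2}}{2}\right) + 2262 = \left(549 + 1457 - 1922\right) + 2262 = 84 + 2262 = 2346$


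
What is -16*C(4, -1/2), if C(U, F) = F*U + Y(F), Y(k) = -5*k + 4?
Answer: -72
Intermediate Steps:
Y(k) = 4 - 5*k
C(U, F) = 4 - 5*F + F*U (C(U, F) = F*U + (4 - 5*F) = 4 - 5*F + F*U)
-16*C(4, -1/2) = -16*(4 - (-5)/2 - 1/2*4) = -16*(4 - (-5)/2 - 1*½*4) = -16*(4 - 5*(-½) - ½*4) = -16*(4 + 5/2 - 2) = -16*9/2 = -72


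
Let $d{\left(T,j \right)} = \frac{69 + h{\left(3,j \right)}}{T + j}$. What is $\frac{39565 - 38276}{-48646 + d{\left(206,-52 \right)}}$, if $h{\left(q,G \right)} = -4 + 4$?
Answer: $- \frac{198506}{7491415} \approx -0.026498$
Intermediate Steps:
$h{\left(q,G \right)} = 0$
$d{\left(T,j \right)} = \frac{69}{T + j}$ ($d{\left(T,j \right)} = \frac{69 + 0}{T + j} = \frac{69}{T + j}$)
$\frac{39565 - 38276}{-48646 + d{\left(206,-52 \right)}} = \frac{39565 - 38276}{-48646 + \frac{69}{206 - 52}} = \frac{1289}{-48646 + \frac{69}{154}} = \frac{1289}{- \frac{7491415}{154}} = 1289 \left(- \frac{154}{7491415}\right) = - \frac{198506}{7491415}$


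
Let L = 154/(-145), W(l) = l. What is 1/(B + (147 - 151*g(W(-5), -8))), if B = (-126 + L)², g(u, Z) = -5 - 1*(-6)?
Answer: 21025/339359676 ≈ 6.1955e-5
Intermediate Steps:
g(u, Z) = 1 (g(u, Z) = -5 + 6 = 1)
L = -154/145 (L = 154*(-1/145) = -154/145 ≈ -1.0621)
B = 339443776/21025 (B = (-126 - 154/145)² = (-18424/145)² = 339443776/21025 ≈ 16145.)
1/(B + (147 - 151*g(W(-5), -8))) = 1/(339443776/21025 + (147 - 151*1)) = 1/(339443776/21025 + (147 - 151)) = 1/(339443776/21025 - 4) = 1/(339359676/21025) = 21025/339359676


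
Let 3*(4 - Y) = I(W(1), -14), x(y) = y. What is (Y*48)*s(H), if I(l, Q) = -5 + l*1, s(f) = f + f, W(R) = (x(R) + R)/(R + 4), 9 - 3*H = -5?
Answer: 37184/15 ≈ 2478.9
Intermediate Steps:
H = 14/3 (H = 3 - ⅓*(-5) = 3 + 5/3 = 14/3 ≈ 4.6667)
W(R) = 2*R/(4 + R) (W(R) = (R + R)/(R + 4) = (2*R)/(4 + R) = 2*R/(4 + R))
s(f) = 2*f
I(l, Q) = -5 + l
Y = 83/15 (Y = 4 - (-5 + 2*1/(4 + 1))/3 = 4 - (-5 + 2*1/5)/3 = 4 - (-5 + 2*1*(⅕))/3 = 4 - (-5 + ⅖)/3 = 4 - ⅓*(-23/5) = 4 + 23/15 = 83/15 ≈ 5.5333)
(Y*48)*s(H) = ((83/15)*48)*(2*(14/3)) = (1328/5)*(28/3) = 37184/15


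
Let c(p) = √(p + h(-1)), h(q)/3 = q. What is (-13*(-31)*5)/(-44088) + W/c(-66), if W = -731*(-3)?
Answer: -2015/44088 - 731*I*√69/23 ≈ -0.045704 - 264.01*I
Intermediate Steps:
h(q) = 3*q
W = 2193
c(p) = √(-3 + p) (c(p) = √(p + 3*(-1)) = √(p - 3) = √(-3 + p))
(-13*(-31)*5)/(-44088) + W/c(-66) = (-13*(-31)*5)/(-44088) + 2193/(√(-3 - 66)) = (403*5)*(-1/44088) + 2193/(√(-69)) = 2015*(-1/44088) + 2193/((I*√69)) = -2015/44088 + 2193*(-I*√69/69) = -2015/44088 - 731*I*√69/23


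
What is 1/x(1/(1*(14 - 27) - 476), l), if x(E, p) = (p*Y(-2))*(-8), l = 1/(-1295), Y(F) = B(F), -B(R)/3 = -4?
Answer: 1295/96 ≈ 13.490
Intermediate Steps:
B(R) = 12 (B(R) = -3*(-4) = 12)
Y(F) = 12
l = -1/1295 ≈ -0.00077220
x(E, p) = -96*p (x(E, p) = (p*12)*(-8) = (12*p)*(-8) = -96*p)
1/x(1/(1*(14 - 27) - 476), l) = 1/(-96*(-1/1295)) = 1/(96/1295) = 1295/96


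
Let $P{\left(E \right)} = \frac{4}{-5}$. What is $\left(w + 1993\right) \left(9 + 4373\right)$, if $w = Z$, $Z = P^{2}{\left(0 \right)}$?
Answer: $\frac{218403262}{25} \approx 8.7361 \cdot 10^{6}$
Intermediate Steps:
$P{\left(E \right)} = - \frac{4}{5}$ ($P{\left(E \right)} = 4 \left(- \frac{1}{5}\right) = - \frac{4}{5}$)
$Z = \frac{16}{25}$ ($Z = \left(- \frac{4}{5}\right)^{2} = \frac{16}{25} \approx 0.64$)
$w = \frac{16}{25} \approx 0.64$
$\left(w + 1993\right) \left(9 + 4373\right) = \left(\frac{16}{25} + 1993\right) \left(9 + 4373\right) = \frac{49841}{25} \cdot 4382 = \frac{218403262}{25}$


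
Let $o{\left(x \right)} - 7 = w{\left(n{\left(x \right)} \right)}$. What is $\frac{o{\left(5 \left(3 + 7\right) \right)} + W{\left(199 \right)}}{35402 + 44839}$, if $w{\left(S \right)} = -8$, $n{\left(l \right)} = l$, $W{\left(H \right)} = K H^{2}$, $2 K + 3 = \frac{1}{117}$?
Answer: $- \frac{6930292}{9388197} \approx -0.73819$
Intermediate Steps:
$K = - \frac{175}{117}$ ($K = - \frac{3}{2} + \frac{1}{2 \cdot 117} = - \frac{3}{2} + \frac{1}{2} \cdot \frac{1}{117} = - \frac{3}{2} + \frac{1}{234} = - \frac{175}{117} \approx -1.4957$)
$W{\left(H \right)} = - \frac{175 H^{2}}{117}$
$o{\left(x \right)} = -1$ ($o{\left(x \right)} = 7 - 8 = -1$)
$\frac{o{\left(5 \left(3 + 7\right) \right)} + W{\left(199 \right)}}{35402 + 44839} = \frac{-1 - \frac{175 \cdot 199^{2}}{117}}{35402 + 44839} = \frac{-1 - \frac{6930175}{117}}{80241} = \left(-1 - \frac{6930175}{117}\right) \frac{1}{80241} = \left(- \frac{6930292}{117}\right) \frac{1}{80241} = - \frac{6930292}{9388197}$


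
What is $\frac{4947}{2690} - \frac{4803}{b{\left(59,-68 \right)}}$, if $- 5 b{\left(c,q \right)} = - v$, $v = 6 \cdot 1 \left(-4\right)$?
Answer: $\frac{10786513}{10760} \approx 1002.5$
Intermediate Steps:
$v = -24$ ($v = 6 \left(-4\right) = -24$)
$b{\left(c,q \right)} = - \frac{24}{5}$ ($b{\left(c,q \right)} = - \frac{\left(-1\right) \left(-24\right)}{5} = \left(- \frac{1}{5}\right) 24 = - \frac{24}{5}$)
$\frac{4947}{2690} - \frac{4803}{b{\left(59,-68 \right)}} = \frac{4947}{2690} - \frac{4803}{- \frac{24}{5}} = 4947 \cdot \frac{1}{2690} - - \frac{8005}{8} = \frac{4947}{2690} + \frac{8005}{8} = \frac{10786513}{10760}$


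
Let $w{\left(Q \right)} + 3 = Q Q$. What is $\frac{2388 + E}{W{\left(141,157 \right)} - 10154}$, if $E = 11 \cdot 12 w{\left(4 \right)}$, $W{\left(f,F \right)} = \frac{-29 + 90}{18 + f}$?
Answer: $- \frac{652536}{1614425} \approx -0.40419$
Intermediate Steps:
$W{\left(f,F \right)} = \frac{61}{18 + f}$
$w{\left(Q \right)} = -3 + Q^{2}$ ($w{\left(Q \right)} = -3 + Q Q = -3 + Q^{2}$)
$E = 1716$ ($E = 11 \cdot 12 \left(-3 + 4^{2}\right) = 132 \left(-3 + 16\right) = 132 \cdot 13 = 1716$)
$\frac{2388 + E}{W{\left(141,157 \right)} - 10154} = \frac{2388 + 1716}{\frac{61}{18 + 141} - 10154} = \frac{4104}{\frac{61}{159} - 10154} = \frac{4104}{- \frac{1614425}{159}} = 4104 \left(- \frac{159}{1614425}\right) = - \frac{652536}{1614425}$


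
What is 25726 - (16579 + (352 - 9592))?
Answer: 18387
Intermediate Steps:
25726 - (16579 + (352 - 9592)) = 25726 - (16579 - 9240) = 25726 - 1*7339 = 25726 - 7339 = 18387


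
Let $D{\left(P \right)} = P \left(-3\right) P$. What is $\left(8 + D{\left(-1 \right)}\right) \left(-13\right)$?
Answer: $-65$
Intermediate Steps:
$D{\left(P \right)} = - 3 P^{2}$ ($D{\left(P \right)} = - 3 P P = - 3 P^{2}$)
$\left(8 + D{\left(-1 \right)}\right) \left(-13\right) = \left(8 - 3 \left(-1\right)^{2}\right) \left(-13\right) = \left(8 - 3\right) \left(-13\right) = 5 \left(-13\right) = -65$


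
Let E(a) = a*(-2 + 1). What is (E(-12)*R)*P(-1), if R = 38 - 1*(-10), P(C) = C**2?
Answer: 576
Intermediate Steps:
R = 48 (R = 38 + 10 = 48)
E(a) = -a (E(a) = a*(-1) = -a)
(E(-12)*R)*P(-1) = (-1*(-12)*48)*(-1)**2 = (12*48)*1 = 576*1 = 576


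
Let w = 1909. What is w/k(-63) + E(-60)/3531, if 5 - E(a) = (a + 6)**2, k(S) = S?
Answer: -2308024/74151 ≈ -31.126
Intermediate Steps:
E(a) = 5 - (6 + a)**2 (E(a) = 5 - (a + 6)**2 = 5 - (6 + a)**2)
w/k(-63) + E(-60)/3531 = 1909/(-63) + (5 - (6 - 60)**2)/3531 = 1909*(-1/63) + (5 - 1*(-54)**2)*(1/3531) = -1909/63 + (5 - 1*2916)*(1/3531) = -1909/63 + (5 - 2916)*(1/3531) = -1909/63 - 2911*1/3531 = -1909/63 - 2911/3531 = -2308024/74151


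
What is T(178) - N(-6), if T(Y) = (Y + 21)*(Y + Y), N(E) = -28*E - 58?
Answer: 70734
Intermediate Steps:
N(E) = -58 - 28*E
T(Y) = 2*Y*(21 + Y) (T(Y) = (21 + Y)*(2*Y) = 2*Y*(21 + Y))
T(178) - N(-6) = 2*178*(21 + 178) - (-58 - 28*(-6)) = 2*178*199 - (-58 + 168) = 70844 - 1*110 = 70844 - 110 = 70734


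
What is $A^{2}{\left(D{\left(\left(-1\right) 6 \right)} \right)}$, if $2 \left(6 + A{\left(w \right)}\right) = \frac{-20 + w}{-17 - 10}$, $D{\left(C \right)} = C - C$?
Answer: $\frac{23104}{729} \approx 31.693$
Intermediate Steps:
$D{\left(C \right)} = 0$
$A{\left(w \right)} = - \frac{152}{27} - \frac{w}{54}$ ($A{\left(w \right)} = -6 + \frac{\left(-20 + w\right) \frac{1}{-17 - 10}}{2} = -6 + \frac{\left(-20 + w\right) \frac{1}{-27}}{2} = -6 + \frac{\left(-20 + w\right) \left(- \frac{1}{27}\right)}{2} = -6 + \frac{\frac{20}{27} - \frac{w}{27}}{2} = -6 - \left(- \frac{10}{27} + \frac{w}{54}\right) = - \frac{152}{27} - \frac{w}{54}$)
$A^{2}{\left(D{\left(\left(-1\right) 6 \right)} \right)} = \left(- \frac{152}{27} - 0\right)^{2} = \left(- \frac{152}{27} + 0\right)^{2} = \left(- \frac{152}{27}\right)^{2} = \frac{23104}{729}$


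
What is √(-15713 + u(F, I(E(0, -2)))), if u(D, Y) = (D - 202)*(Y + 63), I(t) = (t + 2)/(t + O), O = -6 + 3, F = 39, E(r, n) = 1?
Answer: 5*I*√4118/2 ≈ 160.43*I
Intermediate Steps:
O = -3
I(t) = (2 + t)/(-3 + t) (I(t) = (t + 2)/(t - 3) = (2 + t)/(-3 + t))
u(D, Y) = (-202 + D)*(63 + Y)
√(-15713 + u(F, I(E(0, -2)))) = √(-15713 + (-12726 - 202*(2 + 1)/(-3 + 1) + 63*39 + 39*((2 + 1)/(-3 + 1)))) = √(-15713 + (-12726 - 202*3/(-2) + 2457 + 39*(3/(-2)))) = √(-15713 + (-12726 - (-101)*3 + 2457 + 39*(-½*3))) = √(-15713 + (-12726 - 202*(-3/2) + 2457 + 39*(-3/2))) = √(-15713 + (-12726 + 303 + 2457 - 117/2)) = √(-15713 - 20049/2) = √(-51475/2) = 5*I*√4118/2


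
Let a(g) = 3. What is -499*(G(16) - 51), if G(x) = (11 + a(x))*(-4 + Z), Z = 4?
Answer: 25449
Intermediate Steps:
G(x) = 0 (G(x) = (11 + 3)*(-4 + 4) = 14*0 = 0)
-499*(G(16) - 51) = -499*(0 - 51) = -499*(-51) = 25449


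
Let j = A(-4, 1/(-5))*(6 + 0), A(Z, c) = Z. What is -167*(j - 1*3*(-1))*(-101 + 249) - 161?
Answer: 518875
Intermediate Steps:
j = -24 (j = -4*(6 + 0) = -4*6 = -24)
-167*(j - 1*3*(-1))*(-101 + 249) - 161 = -167*(-24 - 1*3*(-1))*(-101 + 249) - 161 = -167*(-24 - 3*(-1))*148 - 161 = -167*(-24 + 3)*148 - 161 = -(-3507)*148 - 161 = -167*(-3108) - 161 = 519036 - 161 = 518875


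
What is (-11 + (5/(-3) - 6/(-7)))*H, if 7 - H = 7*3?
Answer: 496/3 ≈ 165.33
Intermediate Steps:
H = -14 (H = 7 - 7*3 = 7 - 1*21 = 7 - 21 = -14)
(-11 + (5/(-3) - 6/(-7)))*H = (-11 + (5/(-3) - 6/(-7)))*(-14) = (-11 + (5*(-⅓) - 6*(-⅐)))*(-14) = (-11 + (-5/3 + 6/7))*(-14) = (-11 - 17/21)*(-14) = -248/21*(-14) = 496/3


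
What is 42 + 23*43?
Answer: 1031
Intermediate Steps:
42 + 23*43 = 42 + 989 = 1031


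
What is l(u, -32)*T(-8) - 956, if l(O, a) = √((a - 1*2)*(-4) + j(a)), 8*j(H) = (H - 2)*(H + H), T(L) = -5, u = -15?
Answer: -956 - 10*√102 ≈ -1057.0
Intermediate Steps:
j(H) = H*(-2 + H)/4 (j(H) = ((H - 2)*(H + H))/8 = ((-2 + H)*(2*H))/8 = (2*H*(-2 + H))/8 = H*(-2 + H)/4)
l(O, a) = √(8 - 4*a + a*(-2 + a)/4) (l(O, a) = √((a - 1*2)*(-4) + a*(-2 + a)/4) = √((a - 2)*(-4) + a*(-2 + a)/4) = √((-2 + a)*(-4) + a*(-2 + a)/4) = √((8 - 4*a) + a*(-2 + a)/4) = √(8 - 4*a + a*(-2 + a)/4))
l(u, -32)*T(-8) - 956 = (√(32 + (-32)² - 18*(-32))/2)*(-5) - 956 = (√(32 + 1024 + 576)/2)*(-5) - 956 = (√1632/2)*(-5) - 956 = ((4*√102)/2)*(-5) - 956 = (2*√102)*(-5) - 956 = -10*√102 - 956 = -956 - 10*√102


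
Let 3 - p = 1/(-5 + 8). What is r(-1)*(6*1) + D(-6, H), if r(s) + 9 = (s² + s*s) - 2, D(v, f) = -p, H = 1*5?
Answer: -170/3 ≈ -56.667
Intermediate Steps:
p = 8/3 (p = 3 - 1/(-5 + 8) = 3 - 1/3 = 3 - 1*⅓ = 3 - ⅓ = 8/3 ≈ 2.6667)
H = 5
D(v, f) = -8/3 (D(v, f) = -1*8/3 = -8/3)
r(s) = -11 + 2*s² (r(s) = -9 + ((s² + s*s) - 2) = -9 + ((s² + s²) - 2) = -9 + (2*s² - 2) = -9 + (-2 + 2*s²) = -11 + 2*s²)
r(-1)*(6*1) + D(-6, H) = (-11 + 2*(-1)²)*(6*1) - 8/3 = (-11 + 2*1)*6 - 8/3 = (-11 + 2)*6 - 8/3 = -9*6 - 8/3 = -54 - 8/3 = -170/3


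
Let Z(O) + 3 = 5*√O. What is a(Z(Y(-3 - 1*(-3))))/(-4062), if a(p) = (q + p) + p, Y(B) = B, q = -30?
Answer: 6/677 ≈ 0.0088626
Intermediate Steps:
Z(O) = -3 + 5*√O
a(p) = -30 + 2*p (a(p) = (-30 + p) + p = -30 + 2*p)
a(Z(Y(-3 - 1*(-3))))/(-4062) = (-30 + 2*(-3 + 5*√(-3 - 1*(-3))))/(-4062) = (-30 + 2*(-3 + 5*√(-3 + 3)))*(-1/4062) = (-30 + 2*(-3 + 5*√0))*(-1/4062) = (-30 + 2*(-3 + 5*0))*(-1/4062) = (-30 + 2*(-3 + 0))*(-1/4062) = (-30 + 2*(-3))*(-1/4062) = (-30 - 6)*(-1/4062) = -36*(-1/4062) = 6/677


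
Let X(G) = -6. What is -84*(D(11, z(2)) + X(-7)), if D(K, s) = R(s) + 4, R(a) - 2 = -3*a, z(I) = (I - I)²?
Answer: 0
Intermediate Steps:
z(I) = 0 (z(I) = 0² = 0)
R(a) = 2 - 3*a
D(K, s) = 6 - 3*s (D(K, s) = (2 - 3*s) + 4 = 6 - 3*s)
-84*(D(11, z(2)) + X(-7)) = -84*((6 - 3*0) - 6) = -84*((6 + 0) - 6) = -84*(6 - 6) = -84*0 = 0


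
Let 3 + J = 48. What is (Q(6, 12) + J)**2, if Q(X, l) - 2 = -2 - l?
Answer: 1089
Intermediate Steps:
Q(X, l) = -l (Q(X, l) = 2 + (-2 - l) = -l)
J = 45 (J = -3 + 48 = 45)
(Q(6, 12) + J)**2 = (-1*12 + 45)**2 = (-12 + 45)**2 = 33**2 = 1089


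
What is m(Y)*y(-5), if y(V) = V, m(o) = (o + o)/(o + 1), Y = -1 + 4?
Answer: -15/2 ≈ -7.5000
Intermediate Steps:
Y = 3
m(o) = 2*o/(1 + o) (m(o) = (2*o)/(1 + o) = 2*o/(1 + o))
m(Y)*y(-5) = (2*3/(1 + 3))*(-5) = (2*3/4)*(-5) = (2*3*(1/4))*(-5) = (3/2)*(-5) = -15/2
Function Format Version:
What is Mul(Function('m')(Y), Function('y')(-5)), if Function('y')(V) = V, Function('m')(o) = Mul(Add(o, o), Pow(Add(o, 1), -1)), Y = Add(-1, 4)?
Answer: Rational(-15, 2) ≈ -7.5000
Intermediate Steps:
Y = 3
Function('m')(o) = Mul(2, o, Pow(Add(1, o), -1)) (Function('m')(o) = Mul(Mul(2, o), Pow(Add(1, o), -1)) = Mul(2, o, Pow(Add(1, o), -1)))
Mul(Function('m')(Y), Function('y')(-5)) = Mul(Mul(2, 3, Pow(Add(1, 3), -1)), -5) = Mul(Mul(2, 3, Pow(4, -1)), -5) = Mul(Mul(2, 3, Rational(1, 4)), -5) = Mul(Rational(3, 2), -5) = Rational(-15, 2)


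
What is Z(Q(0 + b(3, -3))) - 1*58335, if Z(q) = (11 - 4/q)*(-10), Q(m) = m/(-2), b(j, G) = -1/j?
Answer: -58205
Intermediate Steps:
Q(m) = -m/2 (Q(m) = m*(-½) = -m/2)
Z(q) = -110 + 40/q
Z(Q(0 + b(3, -3))) - 1*58335 = (-110 + 40/((-(0 - 1/3)/2))) - 1*58335 = (-110 + 40/((-(0 - 1*⅓)/2))) - 58335 = (-110 + 40/((-(0 - ⅓)/2))) - 58335 = (-110 + 40/((-½*(-⅓)))) - 58335 = (-110 + 40/(⅙)) - 58335 = (-110 + 40*6) - 58335 = (-110 + 240) - 58335 = 130 - 58335 = -58205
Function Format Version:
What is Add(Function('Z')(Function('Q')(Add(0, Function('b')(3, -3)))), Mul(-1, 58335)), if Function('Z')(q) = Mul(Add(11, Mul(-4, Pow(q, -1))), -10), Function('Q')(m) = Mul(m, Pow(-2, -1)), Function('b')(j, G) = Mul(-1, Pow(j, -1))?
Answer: -58205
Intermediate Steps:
Function('Q')(m) = Mul(Rational(-1, 2), m) (Function('Q')(m) = Mul(m, Rational(-1, 2)) = Mul(Rational(-1, 2), m))
Function('Z')(q) = Add(-110, Mul(40, Pow(q, -1)))
Add(Function('Z')(Function('Q')(Add(0, Function('b')(3, -3)))), Mul(-1, 58335)) = Add(Add(-110, Mul(40, Pow(Mul(Rational(-1, 2), Add(0, Mul(-1, Pow(3, -1)))), -1))), Mul(-1, 58335)) = Add(Add(-110, Mul(40, Pow(Mul(Rational(-1, 2), Add(0, Mul(-1, Rational(1, 3)))), -1))), -58335) = Add(Add(-110, Mul(40, Pow(Mul(Rational(-1, 2), Add(0, Rational(-1, 3))), -1))), -58335) = Add(Add(-110, Mul(40, Pow(Mul(Rational(-1, 2), Rational(-1, 3)), -1))), -58335) = Add(Add(-110, Mul(40, Pow(Rational(1, 6), -1))), -58335) = Add(Add(-110, Mul(40, 6)), -58335) = Add(Add(-110, 240), -58335) = Add(130, -58335) = -58205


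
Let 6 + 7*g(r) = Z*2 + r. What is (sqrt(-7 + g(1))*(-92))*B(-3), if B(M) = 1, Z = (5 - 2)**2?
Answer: -552*I*sqrt(7)/7 ≈ -208.64*I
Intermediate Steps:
Z = 9 (Z = 3**2 = 9)
g(r) = 12/7 + r/7 (g(r) = -6/7 + (9*2 + r)/7 = -6/7 + (18 + r)/7 = -6/7 + (18/7 + r/7) = 12/7 + r/7)
(sqrt(-7 + g(1))*(-92))*B(-3) = (sqrt(-7 + (12/7 + (1/7)*1))*(-92))*1 = (sqrt(-7 + (12/7 + 1/7))*(-92))*1 = (sqrt(-7 + 13/7)*(-92))*1 = (sqrt(-36/7)*(-92))*1 = ((6*I*sqrt(7)/7)*(-92))*1 = -552*I*sqrt(7)/7*1 = -552*I*sqrt(7)/7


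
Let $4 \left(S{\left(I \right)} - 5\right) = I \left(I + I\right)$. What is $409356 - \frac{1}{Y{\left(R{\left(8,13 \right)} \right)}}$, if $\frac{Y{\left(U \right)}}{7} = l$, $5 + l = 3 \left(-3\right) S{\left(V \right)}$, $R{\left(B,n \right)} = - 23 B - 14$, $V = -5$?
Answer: $\frac{931284902}{2275} \approx 4.0936 \cdot 10^{5}$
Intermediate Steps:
$R{\left(B,n \right)} = -14 - 23 B$
$S{\left(I \right)} = 5 + \frac{I^{2}}{2}$ ($S{\left(I \right)} = 5 + \frac{I \left(I + I\right)}{4} = 5 + \frac{I 2 I}{4} = 5 + \frac{2 I^{2}}{4} = 5 + \frac{I^{2}}{2}$)
$l = - \frac{325}{2}$ ($l = -5 + 3 \left(-3\right) \left(5 + \frac{\left(-5\right)^{2}}{2}\right) = -5 - 9 \left(5 + \frac{1}{2} \cdot 25\right) = -5 - 9 \left(5 + \frac{25}{2}\right) = -5 - \frac{315}{2} = - \frac{325}{2} \approx -162.5$)
$Y{\left(U \right)} = - \frac{2275}{2}$ ($Y{\left(U \right)} = 7 \left(- \frac{325}{2}\right) = - \frac{2275}{2}$)
$409356 - \frac{1}{Y{\left(R{\left(8,13 \right)} \right)}} = 409356 - \frac{1}{- \frac{2275}{2}} = 409356 - - \frac{2}{2275} = 409356 + \frac{2}{2275} = \frac{931284902}{2275}$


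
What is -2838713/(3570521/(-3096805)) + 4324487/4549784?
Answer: 39996896381940213287/16245099317464 ≈ 2.4621e+6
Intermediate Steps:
-2838713/(3570521/(-3096805)) + 4324487/4549784 = -2838713/(3570521*(-1/3096805)) + 4324487*(1/4549784) = -2838713/(-3570521/3096805) + 4324487/4549784 = -2838713*(-3096805/3570521) + 4324487/4549784 = 8790940611965/3570521 + 4324487/4549784 = 39996896381940213287/16245099317464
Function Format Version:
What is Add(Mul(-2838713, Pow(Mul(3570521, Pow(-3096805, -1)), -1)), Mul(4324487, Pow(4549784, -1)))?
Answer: Rational(39996896381940213287, 16245099317464) ≈ 2.4621e+6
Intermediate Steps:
Add(Mul(-2838713, Pow(Mul(3570521, Pow(-3096805, -1)), -1)), Mul(4324487, Pow(4549784, -1))) = Add(Mul(-2838713, Pow(Mul(3570521, Rational(-1, 3096805)), -1)), Mul(4324487, Rational(1, 4549784))) = Add(Mul(-2838713, Pow(Rational(-3570521, 3096805), -1)), Rational(4324487, 4549784)) = Add(Mul(-2838713, Rational(-3096805, 3570521)), Rational(4324487, 4549784)) = Add(Rational(8790940611965, 3570521), Rational(4324487, 4549784)) = Rational(39996896381940213287, 16245099317464)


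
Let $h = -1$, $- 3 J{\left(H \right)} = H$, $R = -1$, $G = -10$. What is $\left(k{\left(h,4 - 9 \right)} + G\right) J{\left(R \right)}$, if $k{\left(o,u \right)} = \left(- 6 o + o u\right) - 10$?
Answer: $-3$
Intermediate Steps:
$J{\left(H \right)} = - \frac{H}{3}$
$k{\left(o,u \right)} = -10 - 6 o + o u$
$\left(k{\left(h,4 - 9 \right)} + G\right) J{\left(R \right)} = \left(\left(-10 - -6 - \left(4 - 9\right)\right) - 10\right) \left(\left(- \frac{1}{3}\right) \left(-1\right)\right) = \left(\left(-10 + 6 - \left(4 - 9\right)\right) - 10\right) \frac{1}{3} = \left(\left(-10 + 6 - -5\right) - 10\right) \frac{1}{3} = \left(\left(-10 + 6 + 5\right) - 10\right) \frac{1}{3} = \left(1 - 10\right) \frac{1}{3} = \left(-9\right) \frac{1}{3} = -3$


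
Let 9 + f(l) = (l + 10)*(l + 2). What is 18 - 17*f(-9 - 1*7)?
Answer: -1257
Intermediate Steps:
f(l) = -9 + (2 + l)*(10 + l) (f(l) = -9 + (l + 10)*(l + 2) = -9 + (10 + l)*(2 + l) = -9 + (2 + l)*(10 + l))
18 - 17*f(-9 - 1*7) = 18 - 17*(11 + (-9 - 1*7)² + 12*(-9 - 1*7)) = 18 - 17*(11 + (-9 - 7)² + 12*(-9 - 7)) = 18 - 17*(11 + (-16)² + 12*(-16)) = 18 - 17*(11 + 256 - 192) = 18 - 17*75 = 18 - 1275 = -1257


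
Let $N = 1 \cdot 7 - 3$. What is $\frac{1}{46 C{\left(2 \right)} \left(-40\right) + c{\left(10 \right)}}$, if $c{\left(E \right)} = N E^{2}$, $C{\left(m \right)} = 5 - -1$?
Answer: $- \frac{1}{10640} \approx -9.3985 \cdot 10^{-5}$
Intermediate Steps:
$C{\left(m \right)} = 6$ ($C{\left(m \right)} = 5 + 1 = 6$)
$N = 4$ ($N = 7 - 3 = 4$)
$c{\left(E \right)} = 4 E^{2}$
$\frac{1}{46 C{\left(2 \right)} \left(-40\right) + c{\left(10 \right)}} = \frac{1}{46 \cdot 6 \left(-40\right) + 4 \cdot 10^{2}} = \frac{1}{276 \left(-40\right) + 4 \cdot 100} = \frac{1}{-11040 + 400} = \frac{1}{-10640} = - \frac{1}{10640}$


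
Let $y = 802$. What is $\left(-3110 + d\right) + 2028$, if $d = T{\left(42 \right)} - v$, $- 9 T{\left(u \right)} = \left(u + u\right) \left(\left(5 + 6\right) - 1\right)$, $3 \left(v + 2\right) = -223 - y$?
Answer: $- \frac{2495}{3} \approx -831.67$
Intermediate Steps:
$v = - \frac{1031}{3}$ ($v = -2 + \frac{-223 - 802}{3} = -2 + \frac{1}{3} \left(-1025\right) = -2 - \frac{1025}{3} = - \frac{1031}{3} \approx -343.67$)
$T{\left(u \right)} = - \frac{20 u}{9}$ ($T{\left(u \right)} = - \frac{\left(u + u\right) \left(\left(5 + 6\right) - 1\right)}{9} = - \frac{2 u \left(11 - 1\right)}{9} = - \frac{2 u 10}{9} = - \frac{20 u}{9}$)
$d = \frac{751}{3}$ ($d = \left(- \frac{20}{9}\right) 42 - - \frac{1031}{3} = - \frac{280}{3} + \frac{1031}{3} = \frac{751}{3} \approx 250.33$)
$\left(-3110 + d\right) + 2028 = \left(-3110 + \frac{751}{3}\right) + 2028 = - \frac{8579}{3} + 2028 = - \frac{2495}{3}$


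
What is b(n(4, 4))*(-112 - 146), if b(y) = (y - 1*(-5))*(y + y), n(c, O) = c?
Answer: -18576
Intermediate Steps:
b(y) = 2*y*(5 + y) (b(y) = (y + 5)*(2*y) = (5 + y)*(2*y) = 2*y*(5 + y))
b(n(4, 4))*(-112 - 146) = (2*4*(5 + 4))*(-112 - 146) = (2*4*9)*(-258) = 72*(-258) = -18576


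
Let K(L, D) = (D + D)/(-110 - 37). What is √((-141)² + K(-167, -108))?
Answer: 3*√108249/7 ≈ 141.01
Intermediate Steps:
K(L, D) = -2*D/147 (K(L, D) = (2*D)/(-147) = (2*D)*(-1/147) = -2*D/147)
√((-141)² + K(-167, -108)) = √((-141)² - 2/147*(-108)) = √(19881 + 72/49) = √(974241/49) = 3*√108249/7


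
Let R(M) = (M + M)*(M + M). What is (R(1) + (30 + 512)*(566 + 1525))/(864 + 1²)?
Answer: 1133326/865 ≈ 1310.2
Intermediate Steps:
R(M) = 4*M² (R(M) = (2*M)*(2*M) = 4*M²)
(R(1) + (30 + 512)*(566 + 1525))/(864 + 1²) = (4*1² + (30 + 512)*(566 + 1525))/(864 + 1²) = (4*1 + 542*2091)/(864 + 1) = (4 + 1133322)/865 = 1133326*(1/865) = 1133326/865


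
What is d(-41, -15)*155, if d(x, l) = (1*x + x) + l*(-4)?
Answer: -3410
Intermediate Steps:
d(x, l) = -4*l + 2*x (d(x, l) = (x + x) - 4*l = 2*x - 4*l = -4*l + 2*x)
d(-41, -15)*155 = (-4*(-15) + 2*(-41))*155 = (60 - 82)*155 = -22*155 = -3410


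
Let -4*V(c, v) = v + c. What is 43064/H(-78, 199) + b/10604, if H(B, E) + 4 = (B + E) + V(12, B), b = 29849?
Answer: 921270995/2831268 ≈ 325.39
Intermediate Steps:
V(c, v) = -c/4 - v/4 (V(c, v) = -(v + c)/4 = -(c + v)/4 = -c/4 - v/4)
H(B, E) = -7 + E + 3*B/4 (H(B, E) = -4 + ((B + E) + (-¼*12 - B/4)) = -4 + ((B + E) + (-3 - B/4)) = -4 + (-3 + E + 3*B/4) = -7 + E + 3*B/4)
43064/H(-78, 199) + b/10604 = 43064/(-7 + 199 + (¾)*(-78)) + 29849/10604 = 43064/(-7 + 199 - 117/2) + 29849*(1/10604) = 43064/(267/2) + 29849/10604 = 43064*(2/267) + 29849/10604 = 86128/267 + 29849/10604 = 921270995/2831268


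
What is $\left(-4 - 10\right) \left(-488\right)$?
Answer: $6832$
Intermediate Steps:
$\left(-4 - 10\right) \left(-488\right) = \left(-14\right) \left(-488\right) = 6832$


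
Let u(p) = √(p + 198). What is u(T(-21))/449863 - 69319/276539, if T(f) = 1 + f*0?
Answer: -69319/276539 + √199/449863 ≈ -0.25064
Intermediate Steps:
T(f) = 1 (T(f) = 1 + 0 = 1)
u(p) = √(198 + p)
u(T(-21))/449863 - 69319/276539 = √(198 + 1)/449863 - 69319/276539 = √199*(1/449863) - 69319*1/276539 = √199/449863 - 69319/276539 = -69319/276539 + √199/449863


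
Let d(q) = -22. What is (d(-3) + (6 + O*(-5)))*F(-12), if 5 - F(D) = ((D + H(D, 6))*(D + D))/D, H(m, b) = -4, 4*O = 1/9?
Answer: -21497/36 ≈ -597.14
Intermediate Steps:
O = 1/36 (O = (¼)/9 = (¼)*(⅑) = 1/36 ≈ 0.027778)
F(D) = 13 - 2*D (F(D) = 5 - (D - 4)*(D + D)/D = 5 - (-4 + D)*(2*D)/D = 5 - 2*D*(-4 + D)/D = 5 - (-8 + 2*D) = 5 + (8 - 2*D) = 13 - 2*D)
(d(-3) + (6 + O*(-5)))*F(-12) = (-22 + (6 + (1/36)*(-5)))*(13 - 2*(-12)) = (-22 + (6 - 5/36))*(13 + 24) = (-22 + 211/36)*37 = -581/36*37 = -21497/36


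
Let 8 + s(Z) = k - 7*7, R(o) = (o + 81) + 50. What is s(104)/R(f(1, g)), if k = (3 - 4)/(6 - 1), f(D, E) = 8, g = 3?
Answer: -286/695 ≈ -0.41151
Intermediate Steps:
k = -1/5 ≈ -0.20000
R(o) = 131 + o (R(o) = (81 + o) + 50 = 131 + o)
s(Z) = -286/5 (s(Z) = -8 + (-1/5 - 7*7) = -8 + (-1/5 - 49) = -8 - 246/5 = -286/5)
s(104)/R(f(1, g)) = -286/(5*(131 + 8)) = -286/5/139 = -286/5*1/139 = -286/695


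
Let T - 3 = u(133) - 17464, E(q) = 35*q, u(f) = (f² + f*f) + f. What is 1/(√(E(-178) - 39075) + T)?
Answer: 3610/65169561 - I*√45305/325847805 ≈ 5.5394e-5 - 6.5322e-7*I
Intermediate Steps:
u(f) = f + 2*f² (u(f) = (f² + f²) + f = 2*f² + f = f + 2*f²)
T = 18050 (T = 3 + (133*(1 + 2*133) - 17464) = 3 + (133*(1 + 266) - 17464) = 3 + (133*267 - 17464) = 3 + (35511 - 17464) = 3 + 18047 = 18050)
1/(√(E(-178) - 39075) + T) = 1/(√(35*(-178) - 39075) + 18050) = 1/(√(-6230 - 39075) + 18050) = 1/(√(-45305) + 18050) = 1/(I*√45305 + 18050) = 1/(18050 + I*√45305)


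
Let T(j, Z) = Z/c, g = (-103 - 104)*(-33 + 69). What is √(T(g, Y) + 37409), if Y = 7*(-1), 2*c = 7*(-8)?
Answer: √149637/2 ≈ 193.41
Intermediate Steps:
c = -28 (c = (7*(-8))/2 = (½)*(-56) = -28)
g = -7452 (g = -207*36 = -7452)
Y = -7
T(j, Z) = -Z/28 (T(j, Z) = Z/(-28) = Z*(-1/28) = -Z/28)
√(T(g, Y) + 37409) = √(-1/28*(-7) + 37409) = √(¼ + 37409) = √(149637/4) = √149637/2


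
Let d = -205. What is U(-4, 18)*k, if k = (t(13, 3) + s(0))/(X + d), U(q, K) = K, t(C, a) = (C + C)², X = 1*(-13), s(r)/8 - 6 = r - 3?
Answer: -6300/109 ≈ -57.798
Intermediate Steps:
s(r) = 24 + 8*r (s(r) = 48 + 8*(r - 3) = 48 + 8*(-3 + r) = 48 + (-24 + 8*r) = 24 + 8*r)
X = -13
t(C, a) = 4*C² (t(C, a) = (2*C)² = 4*C²)
k = -350/109 (k = (4*13² + (24 + 8*0))/(-13 - 205) = (4*169 + (24 + 0))/(-218) = (676 + 24)*(-1/218) = 700*(-1/218) = -350/109 ≈ -3.2110)
U(-4, 18)*k = 18*(-350/109) = -6300/109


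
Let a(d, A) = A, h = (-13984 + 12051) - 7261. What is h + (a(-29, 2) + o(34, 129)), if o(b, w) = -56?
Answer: -9248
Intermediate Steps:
h = -9194 (h = -1933 - 7261 = -9194)
h + (a(-29, 2) + o(34, 129)) = -9194 + (2 - 56) = -9194 - 54 = -9248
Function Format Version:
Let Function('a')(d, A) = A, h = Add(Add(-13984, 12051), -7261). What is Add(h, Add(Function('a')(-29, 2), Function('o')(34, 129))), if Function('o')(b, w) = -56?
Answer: -9248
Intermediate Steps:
h = -9194 (h = Add(-1933, -7261) = -9194)
Add(h, Add(Function('a')(-29, 2), Function('o')(34, 129))) = Add(-9194, Add(2, -56)) = Add(-9194, -54) = -9248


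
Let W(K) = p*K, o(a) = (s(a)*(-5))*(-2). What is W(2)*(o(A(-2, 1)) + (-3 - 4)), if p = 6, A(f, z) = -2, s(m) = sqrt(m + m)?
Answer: -84 + 240*I ≈ -84.0 + 240.0*I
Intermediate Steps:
s(m) = sqrt(2)*sqrt(m) (s(m) = sqrt(2*m) = sqrt(2)*sqrt(m))
o(a) = 10*sqrt(2)*sqrt(a) (o(a) = ((sqrt(2)*sqrt(a))*(-5))*(-2) = -5*sqrt(2)*sqrt(a)*(-2) = 10*sqrt(2)*sqrt(a))
W(K) = 6*K
W(2)*(o(A(-2, 1)) + (-3 - 4)) = (6*2)*(10*sqrt(2)*sqrt(-2) + (-3 - 4)) = 12*(10*sqrt(2)*(I*sqrt(2)) - 7) = 12*(20*I - 7) = 12*(-7 + 20*I) = -84 + 240*I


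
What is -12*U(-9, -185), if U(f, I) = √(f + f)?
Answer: -36*I*√2 ≈ -50.912*I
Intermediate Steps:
U(f, I) = √2*√f (U(f, I) = √(2*f) = √2*√f)
-12*U(-9, -185) = -12*√2*√(-9) = -12*√2*3*I = -36*I*√2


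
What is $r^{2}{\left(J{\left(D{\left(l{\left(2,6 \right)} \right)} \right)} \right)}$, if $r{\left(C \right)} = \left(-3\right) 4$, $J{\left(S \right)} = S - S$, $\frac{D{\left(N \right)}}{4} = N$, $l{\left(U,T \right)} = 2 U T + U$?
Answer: $144$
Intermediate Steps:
$l{\left(U,T \right)} = U + 2 T U$ ($l{\left(U,T \right)} = 2 T U + U = U + 2 T U$)
$D{\left(N \right)} = 4 N$
$J{\left(S \right)} = 0$
$r{\left(C \right)} = -12$
$r^{2}{\left(J{\left(D{\left(l{\left(2,6 \right)} \right)} \right)} \right)} = \left(-12\right)^{2} = 144$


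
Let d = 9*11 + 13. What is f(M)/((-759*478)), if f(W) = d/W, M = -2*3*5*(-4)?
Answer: -7/2721015 ≈ -2.5726e-6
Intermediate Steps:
d = 112 (d = 99 + 13 = 112)
M = 120 (M = -30*(-4) = -2*(-60) = 120)
f(W) = 112/W
f(M)/((-759*478)) = (112/120)/((-759*478)) = (112*(1/120))/(-362802) = (14/15)*(-1/362802) = -7/2721015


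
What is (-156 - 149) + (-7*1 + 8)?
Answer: -304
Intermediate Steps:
(-156 - 149) + (-7*1 + 8) = -305 + (-7 + 8) = -305 + 1 = -304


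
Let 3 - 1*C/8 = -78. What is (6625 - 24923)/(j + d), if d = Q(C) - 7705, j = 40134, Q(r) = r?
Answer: -18298/33077 ≈ -0.55319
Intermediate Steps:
C = 648 (C = 24 - 8*(-78) = 24 + 624 = 648)
d = -7057 (d = 648 - 7705 = -7057)
(6625 - 24923)/(j + d) = (6625 - 24923)/(40134 - 7057) = -18298/33077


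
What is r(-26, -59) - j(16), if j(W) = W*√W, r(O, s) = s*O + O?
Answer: 1444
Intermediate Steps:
r(O, s) = O + O*s (r(O, s) = O*s + O = O + O*s)
j(W) = W^(3/2)
r(-26, -59) - j(16) = -26*(1 - 59) - 16^(3/2) = -26*(-58) - 1*64 = 1508 - 64 = 1444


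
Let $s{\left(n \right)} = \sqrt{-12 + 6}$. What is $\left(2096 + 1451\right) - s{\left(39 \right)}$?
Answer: $3547 - i \sqrt{6} \approx 3547.0 - 2.4495 i$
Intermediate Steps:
$s{\left(n \right)} = i \sqrt{6}$ ($s{\left(n \right)} = \sqrt{-6} = i \sqrt{6}$)
$\left(2096 + 1451\right) - s{\left(39 \right)} = \left(2096 + 1451\right) - i \sqrt{6} = 3547 - i \sqrt{6}$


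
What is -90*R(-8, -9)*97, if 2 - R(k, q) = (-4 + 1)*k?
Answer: 192060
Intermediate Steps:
R(k, q) = 2 + 3*k (R(k, q) = 2 - (-4 + 1)*k = 2 - (-3)*k = 2 + 3*k)
-90*R(-8, -9)*97 = -90*(2 + 3*(-8))*97 = -90*(2 - 24)*97 = -90*(-22)*97 = 1980*97 = 192060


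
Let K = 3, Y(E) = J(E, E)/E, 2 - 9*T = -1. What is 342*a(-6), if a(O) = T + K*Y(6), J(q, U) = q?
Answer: 1140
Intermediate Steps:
T = ⅓ (T = 2/9 - ⅑*(-1) = 2/9 + ⅑ = ⅓ ≈ 0.33333)
Y(E) = 1 (Y(E) = E/E = 1)
a(O) = 10/3 (a(O) = ⅓ + 3*1 = ⅓ + 3 = 10/3)
342*a(-6) = 342*(10/3) = 1140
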